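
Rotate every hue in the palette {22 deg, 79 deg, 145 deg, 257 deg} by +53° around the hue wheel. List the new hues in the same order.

75°, 132°, 198°, 310°

22 + 53 = 75°
79 + 53 = 132°
145 + 53 = 198°
257 + 53 = 310°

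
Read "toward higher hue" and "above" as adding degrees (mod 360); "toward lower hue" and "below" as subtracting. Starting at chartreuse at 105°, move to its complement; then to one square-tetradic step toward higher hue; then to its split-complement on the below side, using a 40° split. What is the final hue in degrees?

155°

+180° (complement): 105 + 180 = 285°
+90° (square ↑): 285 + 90 = 375 → 375 − 360 = 15°
+140° (split-comp 40° ↓): 15 + 140 = 155°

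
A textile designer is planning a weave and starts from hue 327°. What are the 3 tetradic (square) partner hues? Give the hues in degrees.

A square tetradic scheme places four hues every 90°.
327 + 90 = 417 → 417 − 360 = 57°
327 + 180 = 507 → 507 − 360 = 147°
327 + 270 = 597 → 597 − 360 = 237°

57°, 147°, 237°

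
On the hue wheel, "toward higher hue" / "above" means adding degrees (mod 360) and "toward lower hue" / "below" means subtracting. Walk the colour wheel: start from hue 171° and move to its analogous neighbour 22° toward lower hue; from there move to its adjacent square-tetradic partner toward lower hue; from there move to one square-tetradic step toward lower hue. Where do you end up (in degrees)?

analog 22° ↓ −22°: 171 − 22 = 149°
square ↓ −90°: 149 − 90 = 59°
square ↓ −90°: 59 − 90 = -31 → -31 + 360 = 329°

329°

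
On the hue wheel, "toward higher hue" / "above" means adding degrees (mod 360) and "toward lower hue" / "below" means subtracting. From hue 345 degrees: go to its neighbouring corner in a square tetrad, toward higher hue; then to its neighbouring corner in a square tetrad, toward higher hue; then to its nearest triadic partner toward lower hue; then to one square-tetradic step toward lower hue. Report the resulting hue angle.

315°

+90° (square ↑): 345 + 90 = 435 → 435 − 360 = 75°
+90° (square ↑): 75 + 90 = 165°
−120° (triadic ↓): 165 − 120 = 45°
−90° (square ↓): 45 − 90 = -45 → -45 + 360 = 315°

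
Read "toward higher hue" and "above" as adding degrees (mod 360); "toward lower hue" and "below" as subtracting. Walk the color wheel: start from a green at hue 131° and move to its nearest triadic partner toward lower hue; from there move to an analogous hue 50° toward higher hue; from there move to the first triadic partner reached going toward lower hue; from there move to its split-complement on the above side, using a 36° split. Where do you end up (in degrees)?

triadic ↓ −120°: 131 − 120 = 11°
analog 50° ↑ +50°: 11 + 50 = 61°
triadic ↓ −120°: 61 − 120 = -59 → -59 + 360 = 301°
split-comp 36° ↑ +216°: 301 + 216 = 517 → 517 − 360 = 157°

157°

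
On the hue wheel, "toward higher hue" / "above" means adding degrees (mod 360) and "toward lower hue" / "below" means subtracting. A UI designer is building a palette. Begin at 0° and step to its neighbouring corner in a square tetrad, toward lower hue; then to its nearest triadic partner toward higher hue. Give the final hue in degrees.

30°

0 − 90 = -90 → -90 + 360 = 270°   (square ↓)
270 + 120 = 390 → 390 − 360 = 30°   (triadic ↑)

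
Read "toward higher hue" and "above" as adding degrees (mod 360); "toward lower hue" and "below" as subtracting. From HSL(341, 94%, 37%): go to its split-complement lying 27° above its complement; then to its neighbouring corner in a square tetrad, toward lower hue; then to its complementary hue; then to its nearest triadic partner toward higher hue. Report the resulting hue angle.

38°

split-comp 27° ↑ +207°: 341 + 207 = 548 → 548 − 360 = 188°
square ↓ −90°: 188 − 90 = 98°
complement +180°: 98 + 180 = 278°
triadic ↑ +120°: 278 + 120 = 398 → 398 − 360 = 38°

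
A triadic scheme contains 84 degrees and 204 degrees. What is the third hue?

324°

A triad spaces three hues 120° apart.
The full set is {84°, 204°, 324°}.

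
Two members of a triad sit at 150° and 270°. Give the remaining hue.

A triad spaces three hues 120° apart.
The full set is {30°, 150°, 270°}.

30°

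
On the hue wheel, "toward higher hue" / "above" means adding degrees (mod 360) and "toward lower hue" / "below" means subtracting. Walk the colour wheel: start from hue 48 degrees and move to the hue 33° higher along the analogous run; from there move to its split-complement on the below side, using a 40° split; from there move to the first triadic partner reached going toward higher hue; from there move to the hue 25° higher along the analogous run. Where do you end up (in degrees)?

48 + 33 = 81°   (analog 33° ↑)
81 + 140 = 221°   (split-comp 40° ↓)
221 + 120 = 341°   (triadic ↑)
341 + 25 = 366 → 366 − 360 = 6°   (analog 25° ↑)

6°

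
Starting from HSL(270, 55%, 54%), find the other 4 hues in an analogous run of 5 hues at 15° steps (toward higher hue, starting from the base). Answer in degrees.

Analogous hues sit every 15° along the wheel.
270 + 15 = 285°
270 + 30 = 300°
270 + 45 = 315°
270 + 60 = 330°

285°, 300°, 315° and 330°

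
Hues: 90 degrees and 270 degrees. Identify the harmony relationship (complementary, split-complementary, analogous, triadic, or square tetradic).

Sort the hues: 90°, 270°.
Successive gaps around the wheel: 180°, 180°.
Two hues 180° apart are complementary.

complementary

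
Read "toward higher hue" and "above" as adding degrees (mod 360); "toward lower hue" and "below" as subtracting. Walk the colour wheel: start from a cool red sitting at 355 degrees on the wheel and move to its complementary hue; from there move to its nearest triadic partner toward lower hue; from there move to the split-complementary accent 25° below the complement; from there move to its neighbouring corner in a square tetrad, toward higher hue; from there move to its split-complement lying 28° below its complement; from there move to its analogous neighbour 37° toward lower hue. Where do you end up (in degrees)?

55°

complement +180°: 355 + 180 = 535 → 535 − 360 = 175°
triadic ↓ −120°: 175 − 120 = 55°
split-comp 25° ↓ +155°: 55 + 155 = 210°
square ↑ +90°: 210 + 90 = 300°
split-comp 28° ↓ +152°: 300 + 152 = 452 → 452 − 360 = 92°
analog 37° ↓ −37°: 92 − 37 = 55°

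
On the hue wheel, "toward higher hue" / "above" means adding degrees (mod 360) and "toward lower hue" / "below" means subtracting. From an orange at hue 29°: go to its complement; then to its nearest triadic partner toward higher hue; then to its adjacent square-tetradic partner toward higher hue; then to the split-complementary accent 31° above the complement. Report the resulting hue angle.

29 + 180 = 209°   (complement)
209 + 120 = 329°   (triadic ↑)
329 + 90 = 419 → 419 − 360 = 59°   (square ↑)
59 + 211 = 270°   (split-comp 31° ↑)

270°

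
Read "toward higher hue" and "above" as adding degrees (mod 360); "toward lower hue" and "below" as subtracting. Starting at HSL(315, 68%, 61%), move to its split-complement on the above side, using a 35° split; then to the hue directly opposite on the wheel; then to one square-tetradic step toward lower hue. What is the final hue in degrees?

split-comp 35° ↑ +215°: 315 + 215 = 530 → 530 − 360 = 170°
complement +180°: 170 + 180 = 350°
square ↓ −90°: 350 − 90 = 260°

260°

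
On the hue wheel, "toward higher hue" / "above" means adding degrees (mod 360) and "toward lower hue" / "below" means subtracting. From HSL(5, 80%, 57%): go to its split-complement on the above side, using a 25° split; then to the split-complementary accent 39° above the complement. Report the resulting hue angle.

5 + 205 = 210°   (split-comp 25° ↑)
210 + 219 = 429 → 429 − 360 = 69°   (split-comp 39° ↑)

69°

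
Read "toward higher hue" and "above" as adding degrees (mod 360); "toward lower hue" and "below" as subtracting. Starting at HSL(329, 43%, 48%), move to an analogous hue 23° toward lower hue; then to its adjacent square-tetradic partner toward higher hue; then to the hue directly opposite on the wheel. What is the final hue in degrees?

analog 23° ↓ −23°: 329 − 23 = 306°
square ↑ +90°: 306 + 90 = 396 → 396 − 360 = 36°
complement +180°: 36 + 180 = 216°

216°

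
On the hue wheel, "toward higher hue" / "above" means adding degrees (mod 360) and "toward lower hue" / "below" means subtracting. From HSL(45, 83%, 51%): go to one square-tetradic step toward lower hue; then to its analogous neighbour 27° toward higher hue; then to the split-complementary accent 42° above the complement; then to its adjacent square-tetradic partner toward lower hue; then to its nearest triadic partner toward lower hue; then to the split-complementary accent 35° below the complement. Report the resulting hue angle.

square ↓ −90°: 45 − 90 = -45 → -45 + 360 = 315°
analog 27° ↑ +27°: 315 + 27 = 342°
split-comp 42° ↑ +222°: 342 + 222 = 564 → 564 − 360 = 204°
square ↓ −90°: 204 − 90 = 114°
triadic ↓ −120°: 114 − 120 = -6 → -6 + 360 = 354°
split-comp 35° ↓ +145°: 354 + 145 = 499 → 499 − 360 = 139°

139°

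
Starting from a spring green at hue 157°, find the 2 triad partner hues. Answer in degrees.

A triad places three hues 120° apart.
157 + 120 = 277°
157 + 240 = 397 → 397 − 360 = 37°

277° and 37°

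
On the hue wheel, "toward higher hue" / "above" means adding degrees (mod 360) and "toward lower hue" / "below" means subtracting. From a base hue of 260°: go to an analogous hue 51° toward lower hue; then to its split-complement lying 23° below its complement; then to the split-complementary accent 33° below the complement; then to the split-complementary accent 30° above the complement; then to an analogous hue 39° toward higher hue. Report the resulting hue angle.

42°

−51° (analog 51° ↓): 260 − 51 = 209°
+157° (split-comp 23° ↓): 209 + 157 = 366 → 366 − 360 = 6°
+147° (split-comp 33° ↓): 6 + 147 = 153°
+210° (split-comp 30° ↑): 153 + 210 = 363 → 363 − 360 = 3°
+39° (analog 39° ↑): 3 + 39 = 42°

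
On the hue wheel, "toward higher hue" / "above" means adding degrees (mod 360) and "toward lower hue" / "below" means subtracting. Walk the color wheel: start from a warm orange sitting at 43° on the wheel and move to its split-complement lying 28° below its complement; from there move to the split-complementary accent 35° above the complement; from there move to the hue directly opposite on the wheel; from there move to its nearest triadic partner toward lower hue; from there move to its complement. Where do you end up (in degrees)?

290°

split-comp 28° ↓ +152°: 43 + 152 = 195°
split-comp 35° ↑ +215°: 195 + 215 = 410 → 410 − 360 = 50°
complement +180°: 50 + 180 = 230°
triadic ↓ −120°: 230 − 120 = 110°
complement +180°: 110 + 180 = 290°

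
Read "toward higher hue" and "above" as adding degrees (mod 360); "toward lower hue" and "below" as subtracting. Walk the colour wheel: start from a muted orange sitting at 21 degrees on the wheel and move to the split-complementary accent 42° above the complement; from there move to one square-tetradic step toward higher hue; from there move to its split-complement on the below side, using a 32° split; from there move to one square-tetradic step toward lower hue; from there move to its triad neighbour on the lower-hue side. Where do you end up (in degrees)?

split-comp 42° ↑ +222°: 21 + 222 = 243°
square ↑ +90°: 243 + 90 = 333°
split-comp 32° ↓ +148°: 333 + 148 = 481 → 481 − 360 = 121°
square ↓ −90°: 121 − 90 = 31°
triadic ↓ −120°: 31 − 120 = -89 → -89 + 360 = 271°

271°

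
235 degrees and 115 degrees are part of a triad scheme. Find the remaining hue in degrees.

355°

A triad places three hues 120° apart.
The full set through 115° is {115°, 235°, 355°}.
Given {115°, 235°}, the missing hue is 355°.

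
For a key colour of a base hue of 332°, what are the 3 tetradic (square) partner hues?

62°, 152° and 242°

A square tetradic scheme places four hues every 90°.
332 + 90 = 422 → 422 − 360 = 62°
332 + 180 = 512 → 512 − 360 = 152°
332 + 270 = 602 → 602 − 360 = 242°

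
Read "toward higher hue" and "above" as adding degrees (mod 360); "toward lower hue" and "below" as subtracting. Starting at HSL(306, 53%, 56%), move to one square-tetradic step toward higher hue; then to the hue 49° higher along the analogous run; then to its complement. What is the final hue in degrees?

square ↑ +90°: 306 + 90 = 396 → 396 − 360 = 36°
analog 49° ↑ +49°: 36 + 49 = 85°
complement +180°: 85 + 180 = 265°

265°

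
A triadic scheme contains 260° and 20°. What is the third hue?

A triad spaces three hues 120° apart.
The full set is {20°, 140°, 260°}.

140°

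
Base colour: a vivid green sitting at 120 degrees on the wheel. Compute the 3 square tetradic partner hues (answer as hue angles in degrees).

120 + 90 = 210°
120 + 180 = 300°
120 + 270 = 390 → 390 − 360 = 30°

210°, 300°, 30°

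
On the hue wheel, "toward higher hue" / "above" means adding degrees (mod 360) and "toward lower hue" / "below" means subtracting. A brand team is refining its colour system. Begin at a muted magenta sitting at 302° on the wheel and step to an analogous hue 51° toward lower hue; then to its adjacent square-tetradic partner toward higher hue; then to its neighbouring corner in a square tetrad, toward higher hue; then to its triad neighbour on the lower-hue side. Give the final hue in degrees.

311°

analog 51° ↓ −51°: 302 − 51 = 251°
square ↑ +90°: 251 + 90 = 341°
square ↑ +90°: 341 + 90 = 431 → 431 − 360 = 71°
triadic ↓ −120°: 71 − 120 = -49 → -49 + 360 = 311°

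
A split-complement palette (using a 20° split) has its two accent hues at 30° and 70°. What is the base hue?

The accents sit 20° either side of the complement, so the complement is their short-arc midpoint on the wheel.
Short-arc midpoint of 30° and 70°: 50°.
Base is 180° from the complement: 50 − 180 = -130 → -130 + 360 = 230°

230°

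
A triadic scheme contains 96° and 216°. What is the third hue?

A triad spaces three hues 120° apart.
The full set is {96°, 216°, 336°}.

336°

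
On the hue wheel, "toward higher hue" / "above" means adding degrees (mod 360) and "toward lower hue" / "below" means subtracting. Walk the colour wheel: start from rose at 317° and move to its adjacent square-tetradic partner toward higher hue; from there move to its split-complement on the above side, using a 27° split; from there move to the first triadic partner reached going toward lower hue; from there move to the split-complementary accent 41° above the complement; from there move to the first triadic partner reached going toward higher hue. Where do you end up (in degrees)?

317 + 90 = 407 → 407 − 360 = 47°   (square ↑)
47 + 207 = 254°   (split-comp 27° ↑)
254 − 120 = 134°   (triadic ↓)
134 + 221 = 355°   (split-comp 41° ↑)
355 + 120 = 475 → 475 − 360 = 115°   (triadic ↑)

115°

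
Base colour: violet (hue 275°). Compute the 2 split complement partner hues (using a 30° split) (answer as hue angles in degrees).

65° and 125°

Split-complementary hues sit 30° either side of the complement.
Complement of 275°: 275 + 180 = 455 → 455 − 360 = 95°
95 − 30 = 65°
95 + 30 = 125°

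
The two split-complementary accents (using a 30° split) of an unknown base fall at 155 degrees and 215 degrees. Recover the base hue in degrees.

The accents sit 30° either side of the complement, so the complement is their short-arc midpoint on the wheel.
Short-arc midpoint of 155° and 215°: 185°.
Base is 180° from the complement: 185 − 180 = 5°

5°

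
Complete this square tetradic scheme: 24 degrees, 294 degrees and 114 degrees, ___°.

A square tetradic scheme places four hues every 90°.
The full set through 24° is {24°, 114°, 204°, 294°}.
Given {24°, 114°, 294°}, the missing hue is 204°.

204°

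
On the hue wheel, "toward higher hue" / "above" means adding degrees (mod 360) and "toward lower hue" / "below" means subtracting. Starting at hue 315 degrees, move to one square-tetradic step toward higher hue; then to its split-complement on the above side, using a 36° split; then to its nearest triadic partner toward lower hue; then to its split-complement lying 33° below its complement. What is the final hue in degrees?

square ↑ +90°: 315 + 90 = 405 → 405 − 360 = 45°
split-comp 36° ↑ +216°: 45 + 216 = 261°
triadic ↓ −120°: 261 − 120 = 141°
split-comp 33° ↓ +147°: 141 + 147 = 288°

288°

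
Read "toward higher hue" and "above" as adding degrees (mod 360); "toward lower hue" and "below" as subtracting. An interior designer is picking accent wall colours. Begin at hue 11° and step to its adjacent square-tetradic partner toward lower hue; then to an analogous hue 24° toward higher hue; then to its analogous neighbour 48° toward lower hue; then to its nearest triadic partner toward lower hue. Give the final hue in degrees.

137°

square ↓ −90°: 11 − 90 = -79 → -79 + 360 = 281°
analog 24° ↑ +24°: 281 + 24 = 305°
analog 48° ↓ −48°: 305 − 48 = 257°
triadic ↓ −120°: 257 − 120 = 137°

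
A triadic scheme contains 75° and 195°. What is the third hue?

A triad spaces three hues 120° apart.
The full set is {75°, 195°, 315°}.

315°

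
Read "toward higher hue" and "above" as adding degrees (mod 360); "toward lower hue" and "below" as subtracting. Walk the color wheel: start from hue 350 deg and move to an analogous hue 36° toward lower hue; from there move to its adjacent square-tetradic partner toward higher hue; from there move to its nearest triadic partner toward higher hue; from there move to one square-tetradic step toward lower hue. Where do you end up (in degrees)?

−36° (analog 36° ↓): 350 − 36 = 314°
+90° (square ↑): 314 + 90 = 404 → 404 − 360 = 44°
+120° (triadic ↑): 44 + 120 = 164°
−90° (square ↓): 164 − 90 = 74°

74°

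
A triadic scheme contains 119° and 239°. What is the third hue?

A triad spaces three hues 120° apart.
The full set is {119°, 239°, 359°}.

359°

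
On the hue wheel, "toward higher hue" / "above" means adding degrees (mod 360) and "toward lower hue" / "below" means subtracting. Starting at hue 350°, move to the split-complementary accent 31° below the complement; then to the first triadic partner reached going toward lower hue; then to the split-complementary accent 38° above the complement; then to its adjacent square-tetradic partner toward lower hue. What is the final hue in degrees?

147°

350 + 149 = 499 → 499 − 360 = 139°   (split-comp 31° ↓)
139 − 120 = 19°   (triadic ↓)
19 + 218 = 237°   (split-comp 38° ↑)
237 − 90 = 147°   (square ↓)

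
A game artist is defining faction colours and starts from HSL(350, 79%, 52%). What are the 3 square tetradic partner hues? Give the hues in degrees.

80°, 170° and 260°

A square tetradic scheme places four hues every 90°.
350 + 90 = 440 → 440 − 360 = 80°
350 + 180 = 530 → 530 − 360 = 170°
350 + 270 = 620 → 620 − 360 = 260°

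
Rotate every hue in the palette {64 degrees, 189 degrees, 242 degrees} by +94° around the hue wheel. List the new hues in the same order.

158°, 283°, 336°

64 + 94 = 158°
189 + 94 = 283°
242 + 94 = 336°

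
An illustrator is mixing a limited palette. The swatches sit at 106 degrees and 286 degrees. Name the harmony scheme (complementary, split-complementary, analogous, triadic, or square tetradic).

complementary

Sort the hues: 106°, 286°.
Successive gaps around the wheel: 180°, 180°.
Two hues 180° apart are complementary.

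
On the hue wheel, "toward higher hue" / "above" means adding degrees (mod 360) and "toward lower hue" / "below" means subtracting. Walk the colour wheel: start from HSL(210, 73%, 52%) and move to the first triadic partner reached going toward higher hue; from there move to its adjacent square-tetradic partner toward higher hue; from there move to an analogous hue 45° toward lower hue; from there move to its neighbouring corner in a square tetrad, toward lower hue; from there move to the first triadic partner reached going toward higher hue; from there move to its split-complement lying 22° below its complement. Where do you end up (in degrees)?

+120° (triadic ↑): 210 + 120 = 330°
+90° (square ↑): 330 + 90 = 420 → 420 − 360 = 60°
−45° (analog 45° ↓): 60 − 45 = 15°
−90° (square ↓): 15 − 90 = -75 → -75 + 360 = 285°
+120° (triadic ↑): 285 + 120 = 405 → 405 − 360 = 45°
+158° (split-comp 22° ↓): 45 + 158 = 203°

203°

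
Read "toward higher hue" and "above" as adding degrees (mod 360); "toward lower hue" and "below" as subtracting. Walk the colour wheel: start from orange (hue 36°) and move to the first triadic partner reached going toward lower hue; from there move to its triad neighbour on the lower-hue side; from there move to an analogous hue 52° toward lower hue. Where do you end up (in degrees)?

triadic ↓ −120°: 36 − 120 = -84 → -84 + 360 = 276°
triadic ↓ −120°: 276 − 120 = 156°
analog 52° ↓ −52°: 156 − 52 = 104°

104°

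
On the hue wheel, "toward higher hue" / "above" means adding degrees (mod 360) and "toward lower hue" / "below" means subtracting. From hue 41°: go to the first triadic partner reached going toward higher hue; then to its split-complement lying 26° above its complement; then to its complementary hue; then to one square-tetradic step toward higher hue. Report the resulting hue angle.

41 + 120 = 161°   (triadic ↑)
161 + 206 = 367 → 367 − 360 = 7°   (split-comp 26° ↑)
7 + 180 = 187°   (complement)
187 + 90 = 277°   (square ↑)

277°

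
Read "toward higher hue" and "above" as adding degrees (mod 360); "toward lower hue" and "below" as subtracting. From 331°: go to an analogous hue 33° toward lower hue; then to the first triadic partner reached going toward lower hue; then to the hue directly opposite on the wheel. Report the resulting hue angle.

analog 33° ↓ −33°: 331 − 33 = 298°
triadic ↓ −120°: 298 − 120 = 178°
complement +180°: 178 + 180 = 358°

358°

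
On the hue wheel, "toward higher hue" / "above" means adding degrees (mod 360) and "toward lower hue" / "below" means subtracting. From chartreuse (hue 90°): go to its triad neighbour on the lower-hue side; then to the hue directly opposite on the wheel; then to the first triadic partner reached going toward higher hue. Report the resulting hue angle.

270°

−120° (triadic ↓): 90 − 120 = -30 → -30 + 360 = 330°
+180° (complement): 330 + 180 = 510 → 510 − 360 = 150°
+120° (triadic ↑): 150 + 120 = 270°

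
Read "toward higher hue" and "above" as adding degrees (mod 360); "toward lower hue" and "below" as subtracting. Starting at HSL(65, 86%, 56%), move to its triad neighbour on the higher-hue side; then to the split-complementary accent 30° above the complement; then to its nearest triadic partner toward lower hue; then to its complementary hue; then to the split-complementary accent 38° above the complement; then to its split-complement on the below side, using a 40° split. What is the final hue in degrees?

65 + 120 = 185°   (triadic ↑)
185 + 210 = 395 → 395 − 360 = 35°   (split-comp 30° ↑)
35 − 120 = -85 → -85 + 360 = 275°   (triadic ↓)
275 + 180 = 455 → 455 − 360 = 95°   (complement)
95 + 218 = 313°   (split-comp 38° ↑)
313 + 140 = 453 → 453 − 360 = 93°   (split-comp 40° ↓)

93°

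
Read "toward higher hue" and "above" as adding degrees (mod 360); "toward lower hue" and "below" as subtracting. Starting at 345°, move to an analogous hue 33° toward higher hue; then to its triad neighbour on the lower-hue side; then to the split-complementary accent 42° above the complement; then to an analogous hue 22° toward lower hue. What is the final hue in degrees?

345 + 33 = 378 → 378 − 360 = 18°   (analog 33° ↑)
18 − 120 = -102 → -102 + 360 = 258°   (triadic ↓)
258 + 222 = 480 → 480 − 360 = 120°   (split-comp 42° ↑)
120 − 22 = 98°   (analog 22° ↓)

98°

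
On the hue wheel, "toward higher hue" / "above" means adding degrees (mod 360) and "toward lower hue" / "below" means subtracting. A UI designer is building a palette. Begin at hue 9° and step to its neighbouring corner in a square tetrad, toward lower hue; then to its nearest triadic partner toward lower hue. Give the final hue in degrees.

159°

square ↓ −90°: 9 − 90 = -81 → -81 + 360 = 279°
triadic ↓ −120°: 279 − 120 = 159°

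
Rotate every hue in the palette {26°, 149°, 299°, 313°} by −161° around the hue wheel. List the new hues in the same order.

26 − 161 = -135 → -135 + 360 = 225°
149 − 161 = -12 → -12 + 360 = 348°
299 − 161 = 138°
313 − 161 = 152°

225°, 348°, 138°, 152°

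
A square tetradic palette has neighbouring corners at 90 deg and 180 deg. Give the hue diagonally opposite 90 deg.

A square tetradic scheme places four hues 90° apart; opposite corners are 180° apart.
90 + 180 = 270°

270°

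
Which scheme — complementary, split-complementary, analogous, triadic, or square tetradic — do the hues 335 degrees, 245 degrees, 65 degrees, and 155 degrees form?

square tetradic

Sort the hues: 65°, 155°, 245°, 335°.
Successive gaps around the wheel: 90°, 90°, 90°, 90°.
Four hues every 90° form a square tetradic scheme.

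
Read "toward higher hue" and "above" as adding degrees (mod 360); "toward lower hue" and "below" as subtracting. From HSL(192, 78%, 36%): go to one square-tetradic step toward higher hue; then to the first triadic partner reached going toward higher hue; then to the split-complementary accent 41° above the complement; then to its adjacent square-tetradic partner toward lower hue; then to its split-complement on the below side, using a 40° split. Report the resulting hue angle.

313°

192 + 90 = 282°   (square ↑)
282 + 120 = 402 → 402 − 360 = 42°   (triadic ↑)
42 + 221 = 263°   (split-comp 41° ↑)
263 − 90 = 173°   (square ↓)
173 + 140 = 313°   (split-comp 40° ↓)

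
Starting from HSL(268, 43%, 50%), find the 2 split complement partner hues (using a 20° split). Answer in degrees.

68° and 108°

Split-complementary hues sit 20° either side of the complement.
Complement of 268°: 268 + 180 = 448 → 448 − 360 = 88°
88 − 20 = 68°
88 + 20 = 108°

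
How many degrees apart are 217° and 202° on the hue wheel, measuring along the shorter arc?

|217 − 202| = 15.
15 ≤ 180, so the shorter arc is 15°.

15°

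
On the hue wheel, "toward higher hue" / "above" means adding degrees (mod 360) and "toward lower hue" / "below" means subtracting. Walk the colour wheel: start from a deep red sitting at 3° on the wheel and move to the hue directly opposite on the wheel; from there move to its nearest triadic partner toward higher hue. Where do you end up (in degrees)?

+180° (complement): 3 + 180 = 183°
+120° (triadic ↑): 183 + 120 = 303°

303°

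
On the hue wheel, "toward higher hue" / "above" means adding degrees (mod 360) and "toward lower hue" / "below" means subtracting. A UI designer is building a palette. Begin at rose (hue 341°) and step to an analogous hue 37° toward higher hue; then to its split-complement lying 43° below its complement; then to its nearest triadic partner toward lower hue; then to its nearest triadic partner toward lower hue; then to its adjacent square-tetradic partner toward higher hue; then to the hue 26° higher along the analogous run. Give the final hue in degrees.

31°

341 + 37 = 378 → 378 − 360 = 18°   (analog 37° ↑)
18 + 137 = 155°   (split-comp 43° ↓)
155 − 120 = 35°   (triadic ↓)
35 − 120 = -85 → -85 + 360 = 275°   (triadic ↓)
275 + 90 = 365 → 365 − 360 = 5°   (square ↑)
5 + 26 = 31°   (analog 26° ↑)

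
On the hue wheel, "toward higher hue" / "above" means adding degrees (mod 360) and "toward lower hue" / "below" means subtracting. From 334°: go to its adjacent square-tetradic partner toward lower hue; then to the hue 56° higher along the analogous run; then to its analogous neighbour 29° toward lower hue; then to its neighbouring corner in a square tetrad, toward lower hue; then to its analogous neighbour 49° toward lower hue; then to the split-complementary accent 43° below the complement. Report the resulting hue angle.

square ↓ −90°: 334 − 90 = 244°
analog 56° ↑ +56°: 244 + 56 = 300°
analog 29° ↓ −29°: 300 − 29 = 271°
square ↓ −90°: 271 − 90 = 181°
analog 49° ↓ −49°: 181 − 49 = 132°
split-comp 43° ↓ +137°: 132 + 137 = 269°

269°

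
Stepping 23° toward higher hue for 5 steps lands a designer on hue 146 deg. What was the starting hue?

31°

5 steps of 23° (toward higher hue) give a net shift of +115°.
Start = end − shift: 146 − 115 = 31°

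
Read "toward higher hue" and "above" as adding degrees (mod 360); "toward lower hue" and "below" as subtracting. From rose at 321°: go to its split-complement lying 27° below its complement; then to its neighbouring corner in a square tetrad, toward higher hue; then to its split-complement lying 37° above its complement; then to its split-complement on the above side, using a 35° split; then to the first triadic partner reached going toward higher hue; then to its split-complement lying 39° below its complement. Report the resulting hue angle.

321 + 153 = 474 → 474 − 360 = 114°   (split-comp 27° ↓)
114 + 90 = 204°   (square ↑)
204 + 217 = 421 → 421 − 360 = 61°   (split-comp 37° ↑)
61 + 215 = 276°   (split-comp 35° ↑)
276 + 120 = 396 → 396 − 360 = 36°   (triadic ↑)
36 + 141 = 177°   (split-comp 39° ↓)

177°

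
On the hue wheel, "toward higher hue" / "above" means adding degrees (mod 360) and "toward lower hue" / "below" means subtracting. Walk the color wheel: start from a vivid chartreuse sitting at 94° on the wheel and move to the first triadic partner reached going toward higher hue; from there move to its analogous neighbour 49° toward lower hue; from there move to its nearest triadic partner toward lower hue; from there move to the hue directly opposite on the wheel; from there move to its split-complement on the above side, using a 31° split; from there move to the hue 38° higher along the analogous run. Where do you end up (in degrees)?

114°

94 + 120 = 214°   (triadic ↑)
214 − 49 = 165°   (analog 49° ↓)
165 − 120 = 45°   (triadic ↓)
45 + 180 = 225°   (complement)
225 + 211 = 436 → 436 − 360 = 76°   (split-comp 31° ↑)
76 + 38 = 114°   (analog 38° ↑)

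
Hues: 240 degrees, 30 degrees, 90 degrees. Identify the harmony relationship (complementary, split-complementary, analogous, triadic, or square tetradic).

Sort the hues: 30°, 90°, 240°.
Successive gaps around the wheel: 60°, 150°, 150°.
Two 150° gaps and one 60° gap — a base hue opposite a pair of accents 30° either side of its complement — is the split-complementary pattern.

split-complementary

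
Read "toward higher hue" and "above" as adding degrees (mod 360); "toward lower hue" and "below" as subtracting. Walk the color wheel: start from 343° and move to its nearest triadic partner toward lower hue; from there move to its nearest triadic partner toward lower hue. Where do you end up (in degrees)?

103°

343 − 120 = 223°   (triadic ↓)
223 − 120 = 103°   (triadic ↓)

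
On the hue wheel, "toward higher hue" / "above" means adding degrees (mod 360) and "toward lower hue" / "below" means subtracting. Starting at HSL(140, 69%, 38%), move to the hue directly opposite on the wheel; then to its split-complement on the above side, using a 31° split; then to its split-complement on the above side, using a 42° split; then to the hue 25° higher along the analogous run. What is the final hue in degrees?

140 + 180 = 320°   (complement)
320 + 211 = 531 → 531 − 360 = 171°   (split-comp 31° ↑)
171 + 222 = 393 → 393 − 360 = 33°   (split-comp 42° ↑)
33 + 25 = 58°   (analog 25° ↑)

58°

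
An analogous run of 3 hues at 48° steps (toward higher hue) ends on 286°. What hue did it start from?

2 steps of 48° (toward higher hue) give a net shift of +96°.
Start = end − shift: 286 − 96 = 190°

190°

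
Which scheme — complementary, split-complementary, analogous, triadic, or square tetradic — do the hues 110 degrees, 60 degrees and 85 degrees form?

Sort the hues: 60°, 85°, 110°.
Successive gaps around the wheel: 25°, 25°, 310°.
A run of hues at equal small steps (25°) with one large closing gap is an analogous group.

analogous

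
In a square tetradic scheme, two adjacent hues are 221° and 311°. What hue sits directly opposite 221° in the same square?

41°

A square tetradic scheme places four hues 90° apart; opposite corners are 180° apart.
221 + 180 = 401 → 401 − 360 = 41°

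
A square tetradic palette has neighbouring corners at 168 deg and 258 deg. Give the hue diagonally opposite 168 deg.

348°

A square tetradic scheme places four hues 90° apart; opposite corners are 180° apart.
168 + 180 = 348°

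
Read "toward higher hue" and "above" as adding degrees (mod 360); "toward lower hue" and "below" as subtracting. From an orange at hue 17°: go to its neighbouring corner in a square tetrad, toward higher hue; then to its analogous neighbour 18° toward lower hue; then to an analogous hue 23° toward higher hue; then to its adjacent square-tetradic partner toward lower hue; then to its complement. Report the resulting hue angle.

202°

17 + 90 = 107°   (square ↑)
107 − 18 = 89°   (analog 18° ↓)
89 + 23 = 112°   (analog 23° ↑)
112 − 90 = 22°   (square ↓)
22 + 180 = 202°   (complement)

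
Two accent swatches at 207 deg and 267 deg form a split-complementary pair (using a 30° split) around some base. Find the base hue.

57°

The accents sit 30° either side of the complement, so the complement is their short-arc midpoint on the wheel.
Short-arc midpoint of 207° and 267°: 237°.
Base is 180° from the complement: 237 − 180 = 57°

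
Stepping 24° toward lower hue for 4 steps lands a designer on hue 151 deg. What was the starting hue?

4 steps of 24° (toward lower hue) give a net shift of −96°.
Start = end − shift: 151 + 96 = 247°

247°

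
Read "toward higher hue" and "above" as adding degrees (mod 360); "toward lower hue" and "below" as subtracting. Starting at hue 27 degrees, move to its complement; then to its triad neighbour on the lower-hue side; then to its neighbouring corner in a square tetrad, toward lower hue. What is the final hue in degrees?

357°

+180° (complement): 27 + 180 = 207°
−120° (triadic ↓): 207 − 120 = 87°
−90° (square ↓): 87 − 90 = -3 → -3 + 360 = 357°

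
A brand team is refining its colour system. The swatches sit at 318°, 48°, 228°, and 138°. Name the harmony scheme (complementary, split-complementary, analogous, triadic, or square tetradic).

square tetradic

Sort the hues: 48°, 138°, 228°, 318°.
Successive gaps around the wheel: 90°, 90°, 90°, 90°.
Four hues every 90° form a square tetradic scheme.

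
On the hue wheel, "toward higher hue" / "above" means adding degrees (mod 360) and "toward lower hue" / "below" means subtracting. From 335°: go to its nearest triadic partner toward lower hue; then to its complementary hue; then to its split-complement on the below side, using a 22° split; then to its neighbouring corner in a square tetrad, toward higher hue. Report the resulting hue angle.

283°

−120° (triadic ↓): 335 − 120 = 215°
+180° (complement): 215 + 180 = 395 → 395 − 360 = 35°
+158° (split-comp 22° ↓): 35 + 158 = 193°
+90° (square ↑): 193 + 90 = 283°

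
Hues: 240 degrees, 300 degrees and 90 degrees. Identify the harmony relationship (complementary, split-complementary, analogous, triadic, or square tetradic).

Sort the hues: 90°, 240°, 300°.
Successive gaps around the wheel: 150°, 60°, 150°.
Two 150° gaps and one 60° gap — a base hue opposite a pair of accents 30° either side of its complement — is the split-complementary pattern.

split-complementary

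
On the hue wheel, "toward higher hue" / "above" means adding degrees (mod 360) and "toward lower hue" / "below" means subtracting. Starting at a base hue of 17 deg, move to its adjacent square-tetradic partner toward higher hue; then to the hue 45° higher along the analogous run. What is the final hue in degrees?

152°

square ↑ +90°: 17 + 90 = 107°
analog 45° ↑ +45°: 107 + 45 = 152°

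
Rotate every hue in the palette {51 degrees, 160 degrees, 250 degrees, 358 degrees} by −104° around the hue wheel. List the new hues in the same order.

307°, 56°, 146°, 254°

51 − 104 = -53 → -53 + 360 = 307°
160 − 104 = 56°
250 − 104 = 146°
358 − 104 = 254°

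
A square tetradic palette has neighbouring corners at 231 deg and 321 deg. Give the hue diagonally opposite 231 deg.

A square tetradic scheme places four hues 90° apart; opposite corners are 180° apart.
231 + 180 = 411 → 411 − 360 = 51°

51°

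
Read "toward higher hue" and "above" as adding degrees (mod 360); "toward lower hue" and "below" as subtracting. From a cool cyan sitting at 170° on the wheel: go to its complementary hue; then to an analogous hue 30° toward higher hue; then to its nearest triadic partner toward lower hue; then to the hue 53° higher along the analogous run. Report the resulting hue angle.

170 + 180 = 350°   (complement)
350 + 30 = 380 → 380 − 360 = 20°   (analog 30° ↑)
20 − 120 = -100 → -100 + 360 = 260°   (triadic ↓)
260 + 53 = 313°   (analog 53° ↑)

313°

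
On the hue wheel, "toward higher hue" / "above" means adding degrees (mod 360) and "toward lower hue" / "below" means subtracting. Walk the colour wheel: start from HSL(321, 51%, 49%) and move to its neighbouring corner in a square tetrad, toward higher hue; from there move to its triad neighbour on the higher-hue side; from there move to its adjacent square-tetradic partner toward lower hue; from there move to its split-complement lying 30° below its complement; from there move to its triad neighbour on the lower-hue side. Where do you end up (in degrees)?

square ↑ +90°: 321 + 90 = 411 → 411 − 360 = 51°
triadic ↑ +120°: 51 + 120 = 171°
square ↓ −90°: 171 − 90 = 81°
split-comp 30° ↓ +150°: 81 + 150 = 231°
triadic ↓ −120°: 231 − 120 = 111°

111°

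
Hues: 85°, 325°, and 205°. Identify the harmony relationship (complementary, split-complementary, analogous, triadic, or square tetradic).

triadic

Sort the hues: 85°, 205°, 325°.
Successive gaps around the wheel: 120°, 120°, 120°.
Three hues equally spaced 120° apart form a triad.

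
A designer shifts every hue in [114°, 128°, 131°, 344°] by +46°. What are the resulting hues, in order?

160°, 174°, 177°, 30°

114 + 46 = 160°
128 + 46 = 174°
131 + 46 = 177°
344 + 46 = 390 → 390 − 360 = 30°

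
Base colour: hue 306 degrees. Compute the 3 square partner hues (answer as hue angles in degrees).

A square tetradic scheme places four hues every 90°.
306 + 90 = 396 → 396 − 360 = 36°
306 + 180 = 486 → 486 − 360 = 126°
306 + 270 = 576 → 576 − 360 = 216°

36°, 126°, and 216°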